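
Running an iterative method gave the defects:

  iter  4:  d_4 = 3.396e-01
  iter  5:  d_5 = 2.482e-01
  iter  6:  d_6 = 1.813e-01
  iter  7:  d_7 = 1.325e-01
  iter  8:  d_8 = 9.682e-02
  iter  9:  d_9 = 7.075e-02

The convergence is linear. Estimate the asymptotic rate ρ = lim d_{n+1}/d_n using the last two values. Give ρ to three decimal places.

ρ ≈ d_9/d_8 = 7.075e-02/9.682e-02 = 0.73074

0.731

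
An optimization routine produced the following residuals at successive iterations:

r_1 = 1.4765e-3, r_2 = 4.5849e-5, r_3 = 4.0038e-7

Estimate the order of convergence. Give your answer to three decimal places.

p ≈ ln(r_3/r_2) / ln(r_2/r_1)
  = ln(4.0038e-7/4.5849e-5) / ln(4.5849e-5/1.4765e-3)
  = ln(0.00873258) / ln(0.0310525)
  = -4.740694 / -3.472076 ≈ 1.365377

1.365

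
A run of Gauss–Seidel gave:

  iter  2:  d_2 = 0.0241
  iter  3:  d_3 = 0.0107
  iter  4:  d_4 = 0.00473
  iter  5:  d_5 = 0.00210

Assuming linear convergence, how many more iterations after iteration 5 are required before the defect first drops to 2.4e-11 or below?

23

Rate ρ ≈ d_5/d_4 = 0.00210/0.00473 = 0.4440.
After j more steps, d_{5+j} ≈ 0.00210·ρ^j; need ρ^j ≤ 2.4e-11/0.00210 = 1.14286e-08.
j ≥ ln(1.14286e-08)/ln(0.4440) = -18.2871/-0.81193 = 22.523.
So 23 more iterations are needed.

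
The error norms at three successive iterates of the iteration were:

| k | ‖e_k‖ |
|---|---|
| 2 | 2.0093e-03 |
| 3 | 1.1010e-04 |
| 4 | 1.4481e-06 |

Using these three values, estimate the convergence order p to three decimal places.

1.491

p ≈ ln(‖e_4‖/‖e_3‖) / ln(‖e_3‖/‖e_2‖)
  = ln(1.4481e-06/1.1010e-04) / ln(1.1010e-04/2.0093e-03)
  = ln(0.0131526) / ln(0.0547952)
  = -4.331136 / -2.904153 ≈ 1.491359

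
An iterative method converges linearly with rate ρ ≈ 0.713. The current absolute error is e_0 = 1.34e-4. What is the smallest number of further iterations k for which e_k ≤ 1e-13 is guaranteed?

63

After k steps, e_k ≈ 1.34e-4·0.713^k.
Need 0.713^k ≤ 1e-13/1.34e-4 = 7.46269e-10.
k ≥ ln(7.46269e-10)/ln(0.713) = -21.0159/-0.33827 = 62.128.
Smallest integer k = 63.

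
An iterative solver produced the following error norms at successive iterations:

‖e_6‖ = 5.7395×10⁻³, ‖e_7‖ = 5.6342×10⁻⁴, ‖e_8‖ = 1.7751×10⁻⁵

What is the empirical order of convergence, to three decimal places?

p ≈ ln(‖e_8‖/‖e_7‖) / ln(‖e_7‖/‖e_6‖)
  = ln(1.7751×10⁻⁵/5.6342×10⁻⁴) / ln(5.6342×10⁻⁴/5.7395×10⁻³)
  = ln(0.0315058) / ln(0.0981653)
  = -3.457584 / -2.321102 ≈ 1.489630

1.490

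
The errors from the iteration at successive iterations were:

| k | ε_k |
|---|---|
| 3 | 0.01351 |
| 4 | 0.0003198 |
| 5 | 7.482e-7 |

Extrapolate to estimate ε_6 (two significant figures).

4.1e-11

First estimate the order: p ≈ ln(ε_5/ε_4) / ln(ε_4/ε_3) = ln(7.482e-7/0.0003198)/ln(0.0003198/0.01351) = ln(0.00233959)/ln(0.0236714) ≈ 1.6182.
Then ε_6 ≈ ε_5·(ε_5/ε_4)^p = 7.482e-7·(0.00233959)^1.6182 = 7.482e-7·5.53021e-05 ≈ 4.138e-11.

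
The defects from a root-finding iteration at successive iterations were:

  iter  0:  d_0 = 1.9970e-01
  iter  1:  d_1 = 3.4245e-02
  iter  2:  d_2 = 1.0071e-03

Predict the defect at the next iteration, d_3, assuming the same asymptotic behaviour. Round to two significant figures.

First estimate the order: p ≈ ln(d_2/d_1) / ln(d_1/d_0) = ln(1.0071e-03/3.4245e-02)/ln(3.4245e-02/1.9970e-01) = ln(0.0294087)/ln(0.171482) ≈ 1.9999.
Then d_3 ≈ d_2·(d_2/d_1)^p = 1.0071e-03·(0.0294087)^1.9999 = 1.0071e-03·0.000865177 ≈ 8.713e-07.

8.7e-7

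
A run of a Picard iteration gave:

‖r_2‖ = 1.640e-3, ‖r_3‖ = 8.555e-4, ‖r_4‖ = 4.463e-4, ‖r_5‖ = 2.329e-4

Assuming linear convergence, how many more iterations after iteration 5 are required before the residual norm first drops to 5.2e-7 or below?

Rate ρ ≈ ‖r_5‖/‖r_4‖ = 2.329e-4/4.463e-4 = 0.5218.
After j more steps, ‖r_{5+j}‖ ≈ 2.329e-4·ρ^j; need ρ^j ≤ 5.2e-7/2.329e-4 = 0.00223272.
j ≥ ln(0.00223272)/ln(0.5218) = -6.1045/-0.65047 = 9.385.
So 10 more iterations are needed.

10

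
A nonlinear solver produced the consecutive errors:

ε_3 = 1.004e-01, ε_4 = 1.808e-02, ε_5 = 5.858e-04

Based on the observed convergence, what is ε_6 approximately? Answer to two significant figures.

First estimate the order: p ≈ ln(ε_5/ε_4) / ln(ε_4/ε_3) = ln(5.858e-04/1.808e-02)/ln(1.808e-02/1.004e-01) = ln(0.0324004)/ln(0.18008) ≈ 2.0005.
Then ε_6 ≈ ε_5·(ε_5/ε_4)^p = 5.858e-04·(0.0324004)^2.0005 = 5.858e-04·0.00104799 ≈ 6.139e-07.

6.1e-7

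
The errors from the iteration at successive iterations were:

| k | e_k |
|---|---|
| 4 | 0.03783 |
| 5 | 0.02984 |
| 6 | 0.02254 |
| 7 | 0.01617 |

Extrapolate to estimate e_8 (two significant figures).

First estimate the order: p ≈ ln(e_7/e_6) / ln(e_6/e_5) = ln(0.01617/0.02254)/ln(0.02254/0.02984) = ln(0.717391)/ln(0.755362) ≈ 1.1838.
Then e_8 ≈ e_7·(e_7/e_6)^p = 0.01617·(0.717391)^1.1838 = 0.01617·0.674907 ≈ 0.01091.

1.1e-2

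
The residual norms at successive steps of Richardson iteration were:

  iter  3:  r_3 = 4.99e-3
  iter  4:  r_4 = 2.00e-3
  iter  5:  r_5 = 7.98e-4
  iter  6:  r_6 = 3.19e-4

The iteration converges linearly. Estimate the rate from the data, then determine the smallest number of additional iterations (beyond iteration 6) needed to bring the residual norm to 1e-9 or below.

14

Rate ρ ≈ r_6/r_5 = 3.19e-4/7.98e-4 = 0.3997.
After j more steps, r_{6+j} ≈ 3.19e-4·ρ^j; need ρ^j ≤ 1e-9/3.19e-4 = 3.1348e-06.
j ≥ ln(3.1348e-06)/ln(0.3997) = -12.6729/-0.91704 = 13.819.
So 14 more iterations are needed.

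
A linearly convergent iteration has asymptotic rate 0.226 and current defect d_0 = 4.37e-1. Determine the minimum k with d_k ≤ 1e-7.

11

After k steps, d_k ≈ 4.37e-1·0.226^k.
Need 0.226^k ≤ 1e-7/4.37e-1 = 2.28833e-07.
k ≥ ln(2.28833e-07)/ln(0.226) = -15.2903/-1.48722 = 10.281.
Smallest integer k = 11.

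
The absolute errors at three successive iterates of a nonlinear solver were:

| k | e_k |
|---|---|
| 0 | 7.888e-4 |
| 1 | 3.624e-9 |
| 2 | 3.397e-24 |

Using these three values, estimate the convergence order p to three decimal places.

p ≈ ln(e_2/e_1) / ln(e_1/e_0)
  = ln(3.397e-24/3.624e-9) / ln(3.624e-9/7.888e-4)
  = ln(9.37362e-16) / ln(4.59432e-06)
  = -34.603462 / -12.290690 ≈ 2.815421

2.815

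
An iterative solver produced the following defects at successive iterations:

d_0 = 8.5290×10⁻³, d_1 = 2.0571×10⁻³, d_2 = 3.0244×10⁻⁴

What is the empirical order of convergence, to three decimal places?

p ≈ ln(d_2/d_1) / ln(d_1/d_0)
  = ln(3.0244×10⁻⁴/2.0571×10⁻³) / ln(2.0571×10⁻³/8.5290×10⁻³)
  = ln(0.147023) / ln(0.241189)
  = -1.917166 / -1.422174 ≈ 1.348053

1.348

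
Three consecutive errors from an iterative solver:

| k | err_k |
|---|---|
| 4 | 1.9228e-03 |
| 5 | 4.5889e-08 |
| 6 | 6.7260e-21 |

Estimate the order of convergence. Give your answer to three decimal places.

2.777

p ≈ ln(err_6/err_5) / ln(err_5/err_4)
  = ln(6.7260e-21/4.5889e-08) / ln(4.5889e-08/1.9228e-03)
  = ln(1.46571e-13) / ln(2.38657e-05)
  = -29.551266 / -10.643068 ≈ 2.776574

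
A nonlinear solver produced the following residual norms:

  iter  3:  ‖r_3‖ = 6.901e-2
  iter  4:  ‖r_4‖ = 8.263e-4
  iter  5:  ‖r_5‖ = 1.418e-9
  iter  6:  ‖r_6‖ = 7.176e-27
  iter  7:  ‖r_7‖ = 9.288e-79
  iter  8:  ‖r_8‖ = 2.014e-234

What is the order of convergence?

Consecutive ratios: ‖r_8‖/‖r_7‖ = 2.014e-234/9.288e-79 = 2.16839e-156, ‖r_7‖/‖r_6‖ = 9.288e-79/7.176e-27 = 1.29431e-52.
p ≈ ln(2.16839e-156)/ln(1.29431e-52) = -358.4293/-119.4764 ≈ 3.00.
So the convergence is cubic (order 3).

3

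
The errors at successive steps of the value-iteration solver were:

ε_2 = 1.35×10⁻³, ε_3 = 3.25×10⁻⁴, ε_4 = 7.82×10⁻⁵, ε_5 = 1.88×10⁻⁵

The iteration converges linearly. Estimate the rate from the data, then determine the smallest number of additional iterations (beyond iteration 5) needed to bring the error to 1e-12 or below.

Rate ρ ≈ ε_5/ε_4 = 1.88×10⁻⁵/7.82×10⁻⁵ = 0.2404.
After j more steps, ε_{5+j} ≈ 1.88×10⁻⁵·ρ^j; need ρ^j ≤ 1e-12/1.88×10⁻⁵ = 5.31915e-08.
j ≥ ln(5.31915e-08)/ln(0.2404) = -16.7494/-1.42545 = 11.750.
So 12 more iterations are needed.

12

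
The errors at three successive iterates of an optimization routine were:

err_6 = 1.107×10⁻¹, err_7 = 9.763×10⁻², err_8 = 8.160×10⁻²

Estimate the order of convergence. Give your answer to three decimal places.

1.428

p ≈ ln(err_8/err_7) / ln(err_7/err_6)
  = ln(8.160×10⁻²/9.763×10⁻²) / ln(9.763×10⁻²/1.107×10⁻¹)
  = ln(0.835809) / ln(0.881933)
  = -0.179355 / -0.125639 ≈ 1.427542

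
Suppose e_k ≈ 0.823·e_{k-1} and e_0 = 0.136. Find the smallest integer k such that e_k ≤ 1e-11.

After k steps, e_k ≈ 0.136·0.823^k.
Need 0.823^k ≤ 1e-11/0.136 = 7.35294e-11.
k ≥ ln(7.35294e-11)/ln(0.823) = -23.3333/-0.19480 = 119.781.
Smallest integer k = 120.

120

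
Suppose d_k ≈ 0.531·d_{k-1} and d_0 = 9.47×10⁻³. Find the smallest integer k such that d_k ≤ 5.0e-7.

16

After k steps, d_k ≈ 9.47×10⁻³·0.531^k.
Need 0.531^k ≤ 5.0e-7/9.47×10⁻³ = 5.27983e-05.
k ≥ ln(5.27983e-05)/ln(0.531) = -9.8490/-0.63299 = 15.559.
Smallest integer k = 16.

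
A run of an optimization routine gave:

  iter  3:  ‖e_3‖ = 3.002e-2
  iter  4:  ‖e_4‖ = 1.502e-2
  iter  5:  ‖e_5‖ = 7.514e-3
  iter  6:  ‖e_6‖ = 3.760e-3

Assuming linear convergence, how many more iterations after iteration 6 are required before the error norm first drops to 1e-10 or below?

Rate ρ ≈ ‖e_6‖/‖e_5‖ = 3.760e-3/7.514e-3 = 0.5004.
After j more steps, ‖e_{6+j}‖ ≈ 3.760e-3·ρ^j; need ρ^j ≤ 1e-10/3.760e-3 = 2.65957e-08.
j ≥ ln(2.65957e-08)/ln(0.5004) = -17.4425/-0.69235 = 25.193.
So 26 more iterations are needed.

26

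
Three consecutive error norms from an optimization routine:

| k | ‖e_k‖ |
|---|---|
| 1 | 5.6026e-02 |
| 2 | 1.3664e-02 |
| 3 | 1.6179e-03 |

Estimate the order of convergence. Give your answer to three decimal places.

1.512

p ≈ ln(‖e_3‖/‖e_2‖) / ln(‖e_2‖/‖e_1‖)
  = ln(1.6179e-03/1.3664e-02) / ln(1.3664e-02/5.6026e-02)
  = ln(0.118406) / ln(0.243887)
  = -2.133636 / -1.411050 ≈ 1.512091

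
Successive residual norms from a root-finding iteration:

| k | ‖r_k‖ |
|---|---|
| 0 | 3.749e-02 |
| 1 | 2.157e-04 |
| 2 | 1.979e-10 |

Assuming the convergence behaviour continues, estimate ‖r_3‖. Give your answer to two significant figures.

First estimate the order: p ≈ ln(‖r_2‖/‖r_1‖) / ln(‖r_1‖/‖r_0‖) = ln(1.979e-10/2.157e-04)/ln(2.157e-04/3.749e-02) = ln(9.17478e-07)/ln(0.00575353) ≈ 2.6952.
Then ‖r_3‖ ≈ ‖r_2‖·(‖r_2‖/‖r_1‖)^p = 1.979e-10·(9.17478e-07)^2.6952 = 1.979e-10·5.34549e-17 ≈ 1.058e-26.

1.1e-26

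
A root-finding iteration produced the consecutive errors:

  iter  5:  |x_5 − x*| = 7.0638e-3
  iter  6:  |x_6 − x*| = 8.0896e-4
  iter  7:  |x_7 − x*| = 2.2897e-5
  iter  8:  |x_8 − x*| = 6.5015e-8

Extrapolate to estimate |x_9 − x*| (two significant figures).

4.2e-12

First estimate the order: p ≈ ln(|x_8 − x*|/|x_7 − x*|) / ln(|x_7 − x*|/|x_6 − x*|) = ln(6.5015e-8/2.2897e-5)/ln(2.2897e-5/8.0896e-4) = ln(0.00283945)/ln(0.0283042) ≈ 1.6450.
Then |x_9 − x*| ≈ |x_8 − x*|·(|x_8 − x*|/|x_7 − x*|)^p = 6.5015e-8·(0.00283945)^1.6450 = 6.5015e-8·6.46503e-05 ≈ 4.203e-12.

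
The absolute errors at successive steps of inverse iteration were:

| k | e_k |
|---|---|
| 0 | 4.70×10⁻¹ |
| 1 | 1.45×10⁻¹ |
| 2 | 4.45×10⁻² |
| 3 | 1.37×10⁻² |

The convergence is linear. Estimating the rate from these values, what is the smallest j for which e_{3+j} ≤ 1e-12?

20

Rate ρ ≈ e_3/e_2 = 1.37×10⁻²/4.45×10⁻² = 0.3079.
After j more steps, e_{3+j} ≈ 1.37×10⁻²·ρ^j; need ρ^j ≤ 1e-12/1.37×10⁻² = 7.29927e-11.
j ≥ ln(7.29927e-11)/ln(0.3079) = -23.3407/-1.17798 = 19.814.
So 20 more iterations are needed.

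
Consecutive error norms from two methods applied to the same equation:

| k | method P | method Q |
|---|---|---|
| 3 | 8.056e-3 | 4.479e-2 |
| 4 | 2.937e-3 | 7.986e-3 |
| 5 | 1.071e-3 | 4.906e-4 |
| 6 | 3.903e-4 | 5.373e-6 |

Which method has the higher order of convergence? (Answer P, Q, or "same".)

Q

Method P: p ≈ ln(3.903e-4/1.071e-3)/ln(1.071e-3/2.937e-3) ≈ 1.00.
Method Q: p ≈ ln(5.373e-6/4.906e-4)/ln(4.906e-4/7.986e-3) ≈ 1.62.
Method Q has the higher order (≈1.6 vs ≈1.0).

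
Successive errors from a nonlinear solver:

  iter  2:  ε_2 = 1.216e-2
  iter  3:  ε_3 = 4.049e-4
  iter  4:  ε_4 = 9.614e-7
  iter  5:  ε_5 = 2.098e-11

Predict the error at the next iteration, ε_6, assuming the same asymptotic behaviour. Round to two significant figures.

First estimate the order: p ≈ ln(ε_5/ε_4) / ln(ε_4/ε_3) = ln(2.098e-11/9.614e-7)/ln(9.614e-7/4.049e-4) = ln(2.18223e-05)/ln(0.00237441) ≈ 1.7760.
Then ε_6 ≈ ε_5·(ε_5/ε_4)^p = 2.098e-11·(2.18223e-05)^1.7760 = 2.098e-11·5.27093e-09 ≈ 1.106e-19.

1.1e-19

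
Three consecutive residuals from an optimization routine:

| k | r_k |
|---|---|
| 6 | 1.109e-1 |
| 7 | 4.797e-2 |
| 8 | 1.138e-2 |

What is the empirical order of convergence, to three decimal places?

1.717

p ≈ ln(r_8/r_7) / ln(r_7/r_6)
  = ln(1.138e-2/4.797e-2) / ln(4.797e-2/1.109e-1)
  = ln(0.237232) / ln(0.432552)
  = -1.438717 / -0.838053 ≈ 1.716737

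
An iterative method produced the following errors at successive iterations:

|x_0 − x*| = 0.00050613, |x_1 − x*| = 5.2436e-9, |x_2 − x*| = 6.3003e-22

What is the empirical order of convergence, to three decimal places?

2.592

p ≈ ln(|x_2 − x*|/|x_1 − x*|) / ln(|x_1 − x*|/|x_0 − x*|)
  = ln(6.3003e-22/5.2436e-9) / ln(5.2436e-9/0.00050613)
  = ln(1.20152e-13) / ln(1.03602e-05)
  = -29.750019 / -11.477539 ≈ 2.592021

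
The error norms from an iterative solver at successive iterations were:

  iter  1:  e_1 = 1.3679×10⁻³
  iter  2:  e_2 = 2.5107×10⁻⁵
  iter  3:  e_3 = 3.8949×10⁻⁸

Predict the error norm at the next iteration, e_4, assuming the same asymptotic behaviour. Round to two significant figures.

First estimate the order: p ≈ ln(e_3/e_2) / ln(e_2/e_1) = ln(3.8949×10⁻⁸/2.5107×10⁻⁵)/ln(2.5107×10⁻⁵/1.3679×10⁻³) = ln(0.00155132)/ln(0.0183544) ≈ 1.6180.
Then e_4 ≈ e_3·(e_3/e_2)^p = 3.8949×10⁻⁸·(0.00155132)^1.6180 = 3.8949×10⁻⁸·2.8481e-05 ≈ 1.109e-12.

1.1e-12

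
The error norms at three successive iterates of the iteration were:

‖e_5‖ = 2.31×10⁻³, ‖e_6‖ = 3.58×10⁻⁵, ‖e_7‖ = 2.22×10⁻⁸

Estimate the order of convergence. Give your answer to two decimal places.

p ≈ ln(‖e_7‖/‖e_6‖) / ln(‖e_6‖/‖e_5‖)
  = ln(2.22×10⁻⁸/3.58×10⁻⁵) / ln(3.58×10⁻⁵/2.31×10⁻³)
  = ln(0.000620112) / ln(0.0154978)
  = -7.38561 / -4.16706 ≈ 1.77238

1.77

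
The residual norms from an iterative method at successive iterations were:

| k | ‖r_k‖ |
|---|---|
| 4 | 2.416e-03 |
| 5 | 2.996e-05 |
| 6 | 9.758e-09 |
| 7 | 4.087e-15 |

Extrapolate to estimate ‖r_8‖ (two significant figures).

First estimate the order: p ≈ ln(‖r_7‖/‖r_6‖) / ln(‖r_6‖/‖r_5‖) = ln(4.087e-15/9.758e-09)/ln(9.758e-09/2.996e-05) = ln(4.18836e-07)/ln(0.000325701) ≈ 1.8290.
Then ‖r_8‖ ≈ ‖r_7‖·(‖r_7‖/‖r_6‖)^p = 4.087e-15·(4.18836e-07)^1.8290 = 4.087e-15·2.16132e-12 ≈ 8.833e-27.

8.8e-27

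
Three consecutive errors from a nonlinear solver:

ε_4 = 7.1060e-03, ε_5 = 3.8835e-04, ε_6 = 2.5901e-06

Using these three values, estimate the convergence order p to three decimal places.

p ≈ ln(ε_6/ε_5) / ln(ε_5/ε_4)
  = ln(2.5901e-06/3.8835e-04) / ln(3.8835e-04/7.1060e-03)
  = ln(0.0066695) / ln(0.054651)
  = -5.010210 / -2.906788 ≈ 1.723624

1.724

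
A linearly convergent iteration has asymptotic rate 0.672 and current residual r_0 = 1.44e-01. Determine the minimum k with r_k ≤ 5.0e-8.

After k steps, r_k ≈ 1.44e-01·0.672^k.
Need 0.672^k ≤ 5.0e-8/1.44e-01 = 3.47222e-07.
k ≥ ln(3.47222e-07)/ln(0.672) = -14.8733/-0.39750 = 37.417.
Smallest integer k = 38.

38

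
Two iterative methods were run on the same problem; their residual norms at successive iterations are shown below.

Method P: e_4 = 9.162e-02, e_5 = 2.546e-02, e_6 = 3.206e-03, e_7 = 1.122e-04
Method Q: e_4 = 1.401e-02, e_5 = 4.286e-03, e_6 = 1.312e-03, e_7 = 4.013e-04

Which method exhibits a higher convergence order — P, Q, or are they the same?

P

Method P: p ≈ ln(1.122e-04/3.206e-03)/ln(3.206e-03/2.546e-02) ≈ 1.62.
Method Q: p ≈ ln(4.013e-04/1.312e-03)/ln(1.312e-03/4.286e-03) ≈ 1.00.
Method P has the higher order (≈1.6 vs ≈1.0).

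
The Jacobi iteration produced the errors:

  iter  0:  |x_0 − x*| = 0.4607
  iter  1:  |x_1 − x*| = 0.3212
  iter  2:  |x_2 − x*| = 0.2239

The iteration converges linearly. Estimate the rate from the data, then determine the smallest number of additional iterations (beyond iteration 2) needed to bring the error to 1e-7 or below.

Rate ρ ≈ |x_2 − x*|/|x_1 − x*| = 0.2239/0.3212 = 0.6971.
After j more steps, |x_{2+j} − x*| ≈ 0.2239·ρ^j; need ρ^j ≤ 1e-7/0.2239 = 4.46628e-07.
j ≥ ln(4.46628e-07)/ln(0.6971) = -14.6215/-0.36083 = 40.522.
So 41 more iterations are needed.

41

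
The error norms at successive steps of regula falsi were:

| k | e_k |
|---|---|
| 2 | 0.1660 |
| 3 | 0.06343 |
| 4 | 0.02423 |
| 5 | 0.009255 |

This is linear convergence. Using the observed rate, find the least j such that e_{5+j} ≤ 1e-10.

Rate ρ ≈ e_5/e_4 = 0.009255/0.02423 = 0.3820.
After j more steps, e_{5+j} ≈ 0.009255·ρ^j; need ρ^j ≤ 1e-10/0.009255 = 1.0805e-08.
j ≥ ln(1.0805e-08)/ln(0.3820) = -18.3433/-0.96233 = 19.061.
So 20 more iterations are needed.

20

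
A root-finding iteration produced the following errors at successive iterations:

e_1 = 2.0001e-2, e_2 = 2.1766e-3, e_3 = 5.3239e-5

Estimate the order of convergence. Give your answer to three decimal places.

p ≈ ln(e_3/e_2) / ln(e_2/e_1)
  = ln(5.3239e-5/2.1766e-3) / ln(2.1766e-3/2.0001e-2)
  = ln(0.0244597) / ln(0.108825)
  = -3.710728 / -2.218014 ≈ 1.672996

1.673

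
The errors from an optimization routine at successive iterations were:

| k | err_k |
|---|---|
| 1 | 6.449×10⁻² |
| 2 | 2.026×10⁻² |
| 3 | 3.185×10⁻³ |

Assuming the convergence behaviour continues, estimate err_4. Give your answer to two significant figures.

First estimate the order: p ≈ ln(err_3/err_2) / ln(err_2/err_1) = ln(3.185×10⁻³/2.026×10⁻²)/ln(2.026×10⁻²/6.449×10⁻²) = ln(0.157206)/ln(0.314157) ≈ 1.5979.
Then err_4 ≈ err_3·(err_3/err_2)^p = 3.185×10⁻³·(0.157206)^1.5979 = 3.185×10⁻³·0.0520042 ≈ 0.0001656.

1.7e-4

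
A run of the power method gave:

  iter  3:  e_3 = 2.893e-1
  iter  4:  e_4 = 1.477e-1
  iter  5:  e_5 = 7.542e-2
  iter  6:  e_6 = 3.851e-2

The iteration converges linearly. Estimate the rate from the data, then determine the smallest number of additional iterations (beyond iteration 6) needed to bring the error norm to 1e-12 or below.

37

Rate ρ ≈ e_6/e_5 = 3.851e-2/7.542e-2 = 0.5106.
After j more steps, e_{6+j} ≈ 3.851e-2·ρ^j; need ρ^j ≤ 1e-12/3.851e-2 = 2.59673e-11.
j ≥ ln(2.59673e-11)/ln(0.5106) = -24.3742/-0.67217 = 36.262.
So 37 more iterations are needed.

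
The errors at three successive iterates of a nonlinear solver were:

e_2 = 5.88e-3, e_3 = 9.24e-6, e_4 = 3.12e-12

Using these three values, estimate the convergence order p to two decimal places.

2.31

p ≈ ln(e_4/e_3) / ln(e_3/e_2)
  = ln(3.12e-12/9.24e-6) / ln(9.24e-6/5.88e-3)
  = ln(3.37662e-07) / ln(0.00157143)
  = -14.90122 / -6.45577 ≈ 2.30820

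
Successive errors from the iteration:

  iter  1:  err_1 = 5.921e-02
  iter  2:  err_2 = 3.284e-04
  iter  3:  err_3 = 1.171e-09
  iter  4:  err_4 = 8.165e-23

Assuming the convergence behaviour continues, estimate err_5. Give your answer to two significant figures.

1.4e-54

First estimate the order: p ≈ ln(err_4/err_3) / ln(err_3/err_2) = ln(8.165e-23/1.171e-09)/ln(1.171e-09/3.284e-04) = ln(6.97267e-14)/ln(3.56577e-06) ≈ 2.4150.
Then err_5 ≈ err_4·(err_4/err_3)^p = 8.165e-23·(6.97267e-14)^2.4150 = 8.165e-23·1.68581e-32 ≈ 1.376e-54.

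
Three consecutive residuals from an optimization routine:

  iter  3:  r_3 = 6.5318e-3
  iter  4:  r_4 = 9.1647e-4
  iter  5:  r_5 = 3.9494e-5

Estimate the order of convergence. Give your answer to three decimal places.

p ≈ ln(r_5/r_4) / ln(r_4/r_3)
  = ln(3.9494e-5/9.1647e-4) / ln(9.1647e-4/6.5318e-3)
  = ln(0.0430936) / ln(0.140309)
  = -3.144381 / -1.963908 ≈ 1.601084

1.601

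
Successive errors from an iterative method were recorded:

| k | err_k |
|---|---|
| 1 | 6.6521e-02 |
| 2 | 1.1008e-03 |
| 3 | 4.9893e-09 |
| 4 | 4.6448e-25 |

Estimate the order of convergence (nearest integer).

3

Consecutive ratios: err_4/err_3 = 4.6448e-25/4.9893e-09 = 9.30952e-17, err_3/err_2 = 4.9893e-09/1.1008e-03 = 4.53243e-06.
p ≈ ln(9.30952e-17)/ln(4.53243e-06) = -36.9129/-12.3043 ≈ 3.00.
So the convergence is cubic (order 3).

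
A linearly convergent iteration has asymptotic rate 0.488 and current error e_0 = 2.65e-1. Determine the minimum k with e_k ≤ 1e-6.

After k steps, e_k ≈ 2.65e-1·0.488^k.
Need 0.488^k ≤ 1e-6/2.65e-1 = 3.77358e-06.
k ≥ ln(3.77358e-06)/ln(0.488) = -12.4875/-0.71744 = 17.406.
Smallest integer k = 18.

18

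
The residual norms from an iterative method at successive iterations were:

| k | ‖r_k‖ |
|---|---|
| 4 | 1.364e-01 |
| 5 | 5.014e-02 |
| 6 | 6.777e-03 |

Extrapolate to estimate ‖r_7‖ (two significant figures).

1.2e-4

First estimate the order: p ≈ ln(‖r_6‖/‖r_5‖) / ln(‖r_5‖/‖r_4‖) = ln(6.777e-03/5.014e-02)/ln(5.014e-02/1.364e-01) = ln(0.135162)/ln(0.367595) ≈ 1.9997.
Then ‖r_7‖ ≈ ‖r_6‖·(‖r_6‖/‖r_5‖)^p = 6.777e-03·(0.135162)^1.9997 = 6.777e-03·0.0182797 ≈ 0.0001239.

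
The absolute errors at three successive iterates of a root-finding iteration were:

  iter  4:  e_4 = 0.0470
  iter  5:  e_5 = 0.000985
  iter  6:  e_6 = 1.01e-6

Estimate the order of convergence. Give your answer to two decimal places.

1.78

p ≈ ln(e_6/e_5) / ln(e_5/e_4)
  = ln(1.01e-6/0.000985) / ln(0.000985/0.0470)
  = ln(0.00102538) / ln(0.0209574)
  = -6.88269 / -3.86526 ≈ 1.78065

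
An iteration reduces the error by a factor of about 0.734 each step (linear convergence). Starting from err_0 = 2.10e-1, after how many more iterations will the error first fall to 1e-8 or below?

55

After k steps, err_k ≈ 2.10e-1·0.734^k.
Need 0.734^k ≤ 1e-8/2.10e-1 = 4.7619e-08.
k ≥ ln(4.7619e-08)/ln(0.734) = -16.8600/-0.30925 = 54.519.
Smallest integer k = 55.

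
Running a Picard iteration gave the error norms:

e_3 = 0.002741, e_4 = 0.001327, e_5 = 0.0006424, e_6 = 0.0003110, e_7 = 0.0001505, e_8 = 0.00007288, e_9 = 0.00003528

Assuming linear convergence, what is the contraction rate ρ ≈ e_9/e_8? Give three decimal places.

0.484

ρ ≈ e_9/e_8 = 0.00003528/0.00007288 = 0.48408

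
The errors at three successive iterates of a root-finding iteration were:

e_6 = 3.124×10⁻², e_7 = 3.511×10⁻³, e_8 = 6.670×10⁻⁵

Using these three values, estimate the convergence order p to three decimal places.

1.813

p ≈ ln(e_8/e_7) / ln(e_7/e_6)
  = ln(6.670×10⁻⁵/3.511×10⁻³) / ln(3.511×10⁻³/3.124×10⁻²)
  = ln(0.0189974) / ln(0.112388)
  = -3.963453 / -2.185798 ≈ 1.813275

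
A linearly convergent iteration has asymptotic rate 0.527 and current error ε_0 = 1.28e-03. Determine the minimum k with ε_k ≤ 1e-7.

15

After k steps, ε_k ≈ 1.28e-03·0.527^k.
Need 0.527^k ≤ 1e-7/1.28e-03 = 7.8125e-05.
k ≥ ln(7.8125e-05)/ln(0.527) = -9.4572/-0.64055 = 14.764.
Smallest integer k = 15.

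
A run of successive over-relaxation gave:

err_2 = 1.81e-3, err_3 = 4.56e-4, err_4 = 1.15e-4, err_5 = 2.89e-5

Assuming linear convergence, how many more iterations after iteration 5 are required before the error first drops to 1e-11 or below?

Rate ρ ≈ err_5/err_4 = 2.89e-5/1.15e-4 = 0.2513.
After j more steps, err_{5+j} ≈ 2.89e-5·ρ^j; need ρ^j ≤ 1e-11/2.89e-5 = 3.46021e-07.
j ≥ ln(3.46021e-07)/ln(0.2513) = -14.8768/-1.38111 = 10.772.
So 11 more iterations are needed.

11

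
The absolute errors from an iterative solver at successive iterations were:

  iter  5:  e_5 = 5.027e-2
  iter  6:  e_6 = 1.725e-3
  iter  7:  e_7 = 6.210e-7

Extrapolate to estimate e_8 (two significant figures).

5.0e-15

First estimate the order: p ≈ ln(e_7/e_6) / ln(e_6/e_5) = ln(6.210e-7/1.725e-3)/ln(1.725e-3/5.027e-2) = ln(0.00036)/ln(0.0343147) ≈ 2.3514.
Then e_8 ≈ e_7·(e_7/e_6)^p = 6.210e-7·(0.00036)^2.3514 = 6.210e-7·7.98895e-09 ≈ 4.961e-15.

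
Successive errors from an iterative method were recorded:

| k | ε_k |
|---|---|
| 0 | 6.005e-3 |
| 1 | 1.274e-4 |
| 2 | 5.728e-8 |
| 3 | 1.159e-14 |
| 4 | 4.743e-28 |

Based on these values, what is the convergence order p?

2

Consecutive ratios: ε_4/ε_3 = 4.743e-28/1.159e-14 = 4.09232e-14, ε_3/ε_2 = 1.159e-14/5.728e-8 = 2.02339e-07.
p ≈ ln(4.09232e-14)/ln(2.02339e-07) = -30.8271/-15.4133 ≈ 2.00.
So the convergence is quadratic (order 2).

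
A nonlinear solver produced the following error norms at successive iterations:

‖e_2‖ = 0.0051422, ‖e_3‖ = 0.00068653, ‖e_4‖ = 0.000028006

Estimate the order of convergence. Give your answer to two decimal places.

1.59

p ≈ ln(‖e_4‖/‖e_3‖) / ln(‖e_3‖/‖e_2‖)
  = ln(0.000028006/0.00068653) / ln(0.00068653/0.0051422)
  = ln(0.0407936) / ln(0.133509)
  = -3.19923 / -2.01359 ≈ 1.58882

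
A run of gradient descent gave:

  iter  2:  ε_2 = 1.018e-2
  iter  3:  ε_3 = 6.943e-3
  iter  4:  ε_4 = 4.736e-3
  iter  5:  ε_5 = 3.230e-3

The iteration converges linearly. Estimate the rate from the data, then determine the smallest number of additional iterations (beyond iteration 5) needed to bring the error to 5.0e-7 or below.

Rate ρ ≈ ε_5/ε_4 = 3.230e-3/4.736e-3 = 0.6820.
After j more steps, ε_{5+j} ≈ 3.230e-3·ρ^j; need ρ^j ≤ 5.0e-7/3.230e-3 = 0.000154799.
j ≥ ln(0.000154799)/ln(0.6820) = -8.7734/-0.38273 = 22.923.
So 23 more iterations are needed.

23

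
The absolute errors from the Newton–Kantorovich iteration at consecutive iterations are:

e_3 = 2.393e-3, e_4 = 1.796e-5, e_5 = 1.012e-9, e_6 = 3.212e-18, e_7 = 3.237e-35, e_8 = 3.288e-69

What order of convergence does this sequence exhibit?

Consecutive ratios: e_8/e_7 = 3.288e-69/3.237e-35 = 1.01576e-34, e_7/e_6 = 3.237e-35/3.212e-18 = 1.00778e-17.
p ≈ ln(1.01576e-34)/ln(1.00778e-17) = -78.2723/-39.1362 ≈ 2.00.
So the convergence is quadratic (order 2).

2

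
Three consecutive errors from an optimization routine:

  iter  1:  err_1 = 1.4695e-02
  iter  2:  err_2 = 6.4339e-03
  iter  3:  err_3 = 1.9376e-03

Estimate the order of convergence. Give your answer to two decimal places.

1.45

p ≈ ln(err_3/err_2) / ln(err_2/err_1)
  = ln(1.9376e-03/6.4339e-03) / ln(6.4339e-03/1.4695e-02)
  = ln(0.301155) / ln(0.437829)
  = -1.20013 / -0.82593 ≈ 1.45307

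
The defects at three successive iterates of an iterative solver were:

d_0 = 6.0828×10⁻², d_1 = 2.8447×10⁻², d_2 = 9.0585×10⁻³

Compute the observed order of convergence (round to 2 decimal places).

1.51

p ≈ ln(d_2/d_1) / ln(d_1/d_0)
  = ln(9.0585×10⁻³/2.8447×10⁻²) / ln(2.8447×10⁻²/6.0828×10⁻²)
  = ln(0.318434) / ln(0.467663)
  = -1.14434 / -0.76001 ≈ 1.50569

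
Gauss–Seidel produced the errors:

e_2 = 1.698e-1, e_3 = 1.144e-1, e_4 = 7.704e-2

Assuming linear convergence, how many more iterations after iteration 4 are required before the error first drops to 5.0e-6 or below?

25

Rate ρ ≈ e_4/e_3 = 7.704e-2/1.144e-1 = 0.6734.
After j more steps, e_{4+j} ≈ 7.704e-2·ρ^j; need ρ^j ≤ 5.0e-6/7.704e-2 = 6.49013e-05.
j ≥ ln(6.49013e-05)/ln(0.6734) = -9.6426/-0.39542 = 24.386.
So 25 more iterations are needed.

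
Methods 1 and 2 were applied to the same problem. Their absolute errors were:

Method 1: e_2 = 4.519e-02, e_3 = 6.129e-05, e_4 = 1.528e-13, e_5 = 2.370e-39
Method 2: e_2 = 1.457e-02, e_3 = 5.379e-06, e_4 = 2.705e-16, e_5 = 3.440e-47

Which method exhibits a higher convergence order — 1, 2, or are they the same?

same

Method 1: p ≈ ln(2.370e-39/1.528e-13)/ln(1.528e-13/6.129e-05) ≈ 3.00.
Method 2: p ≈ ln(3.440e-47/2.705e-16)/ln(2.705e-16/5.379e-06) ≈ 3.00.
Both orders ≈ 3.0 — effectively the same.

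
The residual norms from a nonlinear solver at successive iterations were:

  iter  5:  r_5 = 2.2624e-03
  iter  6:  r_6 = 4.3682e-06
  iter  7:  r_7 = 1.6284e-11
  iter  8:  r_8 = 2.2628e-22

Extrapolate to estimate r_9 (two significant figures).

4.4e-44

First estimate the order: p ≈ ln(r_8/r_7) / ln(r_7/r_6) = ln(2.2628e-22/1.6284e-11)/ln(1.6284e-11/4.3682e-06) = ln(1.38958e-11)/ln(3.72785e-06) ≈ 2.0000.
Then r_9 ≈ r_8·(r_8/r_7)^p = 2.2628e-22·(1.38958e-11)^2.0000 = 2.2628e-22·1.93093e-22 ≈ 4.369e-44.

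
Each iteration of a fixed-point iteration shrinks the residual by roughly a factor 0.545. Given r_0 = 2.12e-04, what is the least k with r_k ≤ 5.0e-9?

18

After k steps, r_k ≈ 2.12e-04·0.545^k.
Need 0.545^k ≤ 5.0e-9/2.12e-04 = 2.35849e-05.
k ≥ ln(2.35849e-05)/ln(0.545) = -10.6549/-0.60697 = 17.554.
Smallest integer k = 18.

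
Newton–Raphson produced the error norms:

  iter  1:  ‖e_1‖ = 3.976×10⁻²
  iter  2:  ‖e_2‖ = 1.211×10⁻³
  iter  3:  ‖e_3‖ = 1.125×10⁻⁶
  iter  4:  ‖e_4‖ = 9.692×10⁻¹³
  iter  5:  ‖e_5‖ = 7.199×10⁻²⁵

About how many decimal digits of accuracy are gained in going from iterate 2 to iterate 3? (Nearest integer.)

3

Digits gained ≈ log₁₀(‖e_2‖/‖e_3‖) = log₁₀(1.211×10⁻³/1.125×10⁻⁶) = log₁₀(1076.44) ≈ 3.032.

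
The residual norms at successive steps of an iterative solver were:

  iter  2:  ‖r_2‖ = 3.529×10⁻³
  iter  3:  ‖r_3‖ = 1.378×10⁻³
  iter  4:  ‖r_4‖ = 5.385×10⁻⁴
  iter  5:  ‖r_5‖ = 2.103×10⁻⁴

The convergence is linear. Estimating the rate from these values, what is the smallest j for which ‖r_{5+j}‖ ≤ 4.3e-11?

17

Rate ρ ≈ ‖r_5‖/‖r_4‖ = 2.103×10⁻⁴/5.385×10⁻⁴ = 0.3905.
After j more steps, ‖r_{5+j}‖ ≈ 2.103×10⁻⁴·ρ^j; need ρ^j ≤ 4.3e-11/2.103×10⁻⁴ = 2.0447e-07.
j ≥ ln(2.0447e-07)/ln(0.3905) = -15.4028/-0.94033 = 16.380.
So 17 more iterations are needed.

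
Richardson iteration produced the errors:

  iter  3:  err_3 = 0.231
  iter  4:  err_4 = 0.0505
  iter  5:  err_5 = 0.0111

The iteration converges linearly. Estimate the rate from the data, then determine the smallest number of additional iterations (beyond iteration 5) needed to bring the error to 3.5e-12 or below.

15

Rate ρ ≈ err_5/err_4 = 0.0111/0.0505 = 0.2198.
After j more steps, err_{5+j} ≈ 0.0111·ρ^j; need ρ^j ≤ 3.5e-12/0.0111 = 3.15315e-10.
j ≥ ln(3.15315e-10)/ln(0.2198) = -21.8774/-1.51504 = 14.440.
So 15 more iterations are needed.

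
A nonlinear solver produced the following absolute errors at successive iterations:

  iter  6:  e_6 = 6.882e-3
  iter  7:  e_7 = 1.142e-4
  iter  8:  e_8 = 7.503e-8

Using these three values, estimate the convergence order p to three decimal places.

1.788

p ≈ ln(e_8/e_7) / ln(e_7/e_6)
  = ln(7.503e-8/1.142e-4) / ln(1.142e-4/6.882e-3)
  = ln(0.000657005) / ln(0.016594)
  = -7.327819 / -4.098714 ≈ 1.787834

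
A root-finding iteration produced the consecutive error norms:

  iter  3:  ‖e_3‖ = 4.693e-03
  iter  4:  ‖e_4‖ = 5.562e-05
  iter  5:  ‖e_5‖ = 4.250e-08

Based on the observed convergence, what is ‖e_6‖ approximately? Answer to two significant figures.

3.8e-13

First estimate the order: p ≈ ln(‖e_5‖/‖e_4‖) / ln(‖e_4‖/‖e_3‖) = ln(4.250e-08/5.562e-05)/ln(5.562e-05/4.693e-03) = ln(0.000764114)/ln(0.0118517) ≈ 1.6181.
Then ‖e_6‖ ≈ ‖e_5‖·(‖e_5‖/‖e_4‖)^p = 4.250e-08·(0.000764114)^1.6181 = 4.250e-08·9.04978e-06 ≈ 3.846e-13.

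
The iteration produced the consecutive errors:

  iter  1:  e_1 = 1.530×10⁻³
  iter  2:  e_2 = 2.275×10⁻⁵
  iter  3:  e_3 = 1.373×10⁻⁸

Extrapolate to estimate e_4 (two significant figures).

First estimate the order: p ≈ ln(e_3/e_2) / ln(e_2/e_1) = ln(1.373×10⁻⁸/2.275×10⁻⁵)/ln(2.275×10⁻⁵/1.530×10⁻³) = ln(0.000603516)/ln(0.0148693) ≈ 1.7614.
Then e_4 ≈ e_3·(e_3/e_2)^p = 1.373×10⁻⁸·(0.000603516)^1.7614 = 1.373×10⁻⁸·2.13553e-06 ≈ 2.932e-14.

2.9e-14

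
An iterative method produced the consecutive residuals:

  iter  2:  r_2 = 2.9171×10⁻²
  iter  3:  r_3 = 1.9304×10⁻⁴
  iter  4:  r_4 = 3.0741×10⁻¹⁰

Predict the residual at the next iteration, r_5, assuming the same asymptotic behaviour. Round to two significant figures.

1.2e-25

First estimate the order: p ≈ ln(r_4/r_3) / ln(r_3/r_2) = ln(3.0741×10⁻¹⁰/1.9304×10⁻⁴)/ln(1.9304×10⁻⁴/2.9171×10⁻²) = ln(1.59247e-06)/ln(0.00661753) ≈ 2.6604.
Then r_5 ≈ r_4·(r_4/r_3)^p = 3.0741×10⁻¹⁰·(1.59247e-06)^2.6604 = 3.0741×10⁻¹⁰·3.76002e-16 ≈ 1.156e-25.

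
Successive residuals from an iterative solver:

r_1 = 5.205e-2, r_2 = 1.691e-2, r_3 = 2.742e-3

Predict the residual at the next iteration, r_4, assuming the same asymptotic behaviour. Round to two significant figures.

1.4e-4

First estimate the order: p ≈ ln(r_3/r_2) / ln(r_2/r_1) = ln(2.742e-3/1.691e-2)/ln(1.691e-2/5.205e-2) = ln(0.162153)/ln(0.32488) ≈ 1.6181.
Then r_4 ≈ r_3·(r_3/r_2)^p = 2.742e-3·(0.162153)^1.6181 = 2.742e-3·0.052672 ≈ 0.0001444.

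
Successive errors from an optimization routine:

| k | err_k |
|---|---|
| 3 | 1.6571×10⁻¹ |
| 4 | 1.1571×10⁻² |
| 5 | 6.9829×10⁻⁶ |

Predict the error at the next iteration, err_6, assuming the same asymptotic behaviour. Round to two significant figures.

First estimate the order: p ≈ ln(err_5/err_4) / ln(err_4/err_3) = ln(6.9829×10⁻⁶/1.1571×10⁻²)/ln(1.1571×10⁻²/1.6571×10⁻¹) = ln(0.000603483)/ln(0.0698268) ≈ 2.7849.
Then err_6 ≈ err_5·(err_5/err_4)^p = 6.9829×10⁻⁶·(0.000603483)^2.7849 = 6.9829×10⁻⁶·1.08262e-09 ≈ 7.56e-15.

7.6e-15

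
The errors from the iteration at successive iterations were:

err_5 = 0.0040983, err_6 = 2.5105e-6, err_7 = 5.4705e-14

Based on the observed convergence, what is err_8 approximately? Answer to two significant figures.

First estimate the order: p ≈ ln(err_7/err_6) / ln(err_6/err_5) = ln(5.4705e-14/2.5105e-6)/ln(2.5105e-6/0.0040983) = ln(2.17905e-08)/ln(0.000612571) ≈ 2.3847.
Then err_8 ≈ err_7·(err_7/err_6)^p = 5.4705e-14·(2.17905e-08)^2.3847 = 5.4705e-14·5.35878e-19 ≈ 2.932e-32.

2.9e-32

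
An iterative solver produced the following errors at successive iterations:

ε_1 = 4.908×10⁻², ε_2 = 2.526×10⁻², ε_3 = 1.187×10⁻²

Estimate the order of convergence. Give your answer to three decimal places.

1.137

p ≈ ln(ε_3/ε_2) / ln(ε_2/ε_1)
  = ln(1.187×10⁻²/2.526×10⁻²) / ln(2.526×10⁻²/4.908×10⁻²)
  = ln(0.469913) / ln(0.51467)
  = -0.755208 / -0.664229 ≈ 1.136969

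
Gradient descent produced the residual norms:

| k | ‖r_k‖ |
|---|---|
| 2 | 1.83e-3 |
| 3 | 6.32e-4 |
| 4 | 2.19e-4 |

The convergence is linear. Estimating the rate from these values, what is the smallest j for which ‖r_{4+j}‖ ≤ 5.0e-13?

Rate ρ ≈ ‖r_4‖/‖r_3‖ = 2.19e-4/6.32e-4 = 0.3465.
After j more steps, ‖r_{4+j}‖ ≈ 2.19e-4·ρ^j; need ρ^j ≤ 5.0e-13/2.19e-4 = 2.28311e-09.
j ≥ ln(2.28311e-09)/ln(0.3465) = -19.8977/-1.05987 = 18.774.
So 19 more iterations are needed.

19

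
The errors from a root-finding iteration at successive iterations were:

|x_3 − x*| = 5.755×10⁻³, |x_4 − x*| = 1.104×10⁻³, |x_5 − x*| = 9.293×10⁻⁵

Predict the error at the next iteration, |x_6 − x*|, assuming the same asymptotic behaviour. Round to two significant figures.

2.3e-6

First estimate the order: p ≈ ln(|x_5 − x*|/|x_4 − x*|) / ln(|x_4 − x*|/|x_3 − x*|) = ln(9.293×10⁻⁵/1.104×10⁻³)/ln(1.104×10⁻³/5.755×10⁻³) = ln(0.0841757)/ln(0.191833) ≈ 1.4989.
Then |x_6 − x*| ≈ |x_5 − x*|·(|x_5 − x*|/|x_4 − x*|)^p = 9.293×10⁻⁵·(0.0841757)^1.4989 = 9.293×10⁻⁵·0.0244885 ≈ 2.276e-06.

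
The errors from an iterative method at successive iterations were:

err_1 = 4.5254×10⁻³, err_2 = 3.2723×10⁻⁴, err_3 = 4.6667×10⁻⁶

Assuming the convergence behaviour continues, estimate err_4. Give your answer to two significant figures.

4.8e-9

First estimate the order: p ≈ ln(err_3/err_2) / ln(err_2/err_1) = ln(4.6667×10⁻⁶/3.2723×10⁻⁴)/ln(3.2723×10⁻⁴/4.5254×10⁻³) = ln(0.0142612)/ln(0.0723096) ≈ 1.6180.
Then err_4 ≈ err_3·(err_3/err_2)^p = 4.6667×10⁻⁶·(0.0142612)^1.6180 = 4.6667×10⁻⁶·0.00103139 ≈ 4.813e-09.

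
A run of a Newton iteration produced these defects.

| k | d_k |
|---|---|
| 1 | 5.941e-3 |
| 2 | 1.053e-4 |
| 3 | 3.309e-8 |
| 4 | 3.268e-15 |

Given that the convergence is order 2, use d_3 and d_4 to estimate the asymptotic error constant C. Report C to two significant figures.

3.0

C ≈ d_4 / d_3^2
  = 3.268e-15 / (3.309e-8)^2
  = 3.268e-15 / 1.09495e-15 ≈ 2.9846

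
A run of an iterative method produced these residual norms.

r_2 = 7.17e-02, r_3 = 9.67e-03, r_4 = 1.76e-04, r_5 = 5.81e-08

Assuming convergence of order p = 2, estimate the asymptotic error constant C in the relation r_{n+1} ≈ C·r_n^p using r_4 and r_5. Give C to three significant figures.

1.88

C ≈ r_5 / r_4^2
  = 5.81e-08 / (1.76e-04)^2
  = 5.81e-08 / 3.0976e-08 ≈ 1.8756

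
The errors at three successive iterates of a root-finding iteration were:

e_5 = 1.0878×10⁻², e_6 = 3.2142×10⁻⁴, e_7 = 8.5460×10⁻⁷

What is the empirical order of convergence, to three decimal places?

1.684

p ≈ ln(e_7/e_6) / ln(e_6/e_5)
  = ln(8.5460×10⁻⁷/3.2142×10⁻⁴) / ln(3.2142×10⁻⁴/1.0878×10⁻²)
  = ln(0.00265883) / ln(0.0295477)
  = -5.929869 / -3.521749 ≈ 1.683785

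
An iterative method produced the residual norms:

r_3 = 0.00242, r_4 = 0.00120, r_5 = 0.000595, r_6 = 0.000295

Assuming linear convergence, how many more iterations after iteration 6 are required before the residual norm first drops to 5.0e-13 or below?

29

Rate ρ ≈ r_6/r_5 = 0.000295/0.000595 = 0.4958.
After j more steps, r_{6+j} ≈ 0.000295·ρ^j; need ρ^j ≤ 5.0e-13/0.000295 = 1.69492e-09.
j ≥ ln(1.69492e-09)/ln(0.4958) = -20.1956/-0.70158 = 28.786.
So 29 more iterations are needed.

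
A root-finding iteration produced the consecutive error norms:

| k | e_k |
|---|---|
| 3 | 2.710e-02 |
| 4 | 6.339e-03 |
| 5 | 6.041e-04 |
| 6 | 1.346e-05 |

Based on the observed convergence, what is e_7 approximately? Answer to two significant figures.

First estimate the order: p ≈ ln(e_6/e_5) / ln(e_5/e_4) = ln(1.346e-05/6.041e-04)/ln(6.041e-04/6.339e-03) = ln(0.0222811)/ln(0.0952989) ≈ 1.6182.
Then e_7 ≈ e_6·(e_6/e_5)^p = 1.346e-05·(0.0222811)^1.6182 = 1.346e-05·0.00212144 ≈ 2.855e-08.

2.9e-8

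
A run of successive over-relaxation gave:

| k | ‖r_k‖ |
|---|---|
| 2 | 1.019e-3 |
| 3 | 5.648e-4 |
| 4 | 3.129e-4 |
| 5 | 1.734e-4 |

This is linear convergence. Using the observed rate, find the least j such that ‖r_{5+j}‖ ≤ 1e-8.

Rate ρ ≈ ‖r_5‖/‖r_4‖ = 1.734e-4/3.129e-4 = 0.5542.
After j more steps, ‖r_{5+j}‖ ≈ 1.734e-4·ρ^j; need ρ^j ≤ 1e-8/1.734e-4 = 5.76701e-05.
j ≥ ln(5.76701e-05)/ln(0.5542) = -9.7608/-0.59023 = 16.537.
So 17 more iterations are needed.

17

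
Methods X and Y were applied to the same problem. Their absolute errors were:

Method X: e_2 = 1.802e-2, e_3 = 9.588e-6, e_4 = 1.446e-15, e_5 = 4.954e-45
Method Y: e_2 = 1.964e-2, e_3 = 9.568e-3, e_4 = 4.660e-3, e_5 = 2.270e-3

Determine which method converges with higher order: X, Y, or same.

Method X: p ≈ ln(4.954e-45/1.446e-15)/ln(1.446e-15/9.588e-6) ≈ 3.00.
Method Y: p ≈ ln(2.270e-3/4.660e-3)/ln(4.660e-3/9.568e-3) ≈ 1.00.
Method X has the higher order (≈3.0 vs ≈1.0).

X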